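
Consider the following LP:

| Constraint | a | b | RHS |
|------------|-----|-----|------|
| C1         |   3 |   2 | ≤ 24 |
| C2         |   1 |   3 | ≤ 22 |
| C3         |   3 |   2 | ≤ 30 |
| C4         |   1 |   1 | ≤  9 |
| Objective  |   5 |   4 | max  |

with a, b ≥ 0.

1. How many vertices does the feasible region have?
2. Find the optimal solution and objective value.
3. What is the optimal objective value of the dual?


1. 5
2. a = 6, b = 3, z = 42
3. 42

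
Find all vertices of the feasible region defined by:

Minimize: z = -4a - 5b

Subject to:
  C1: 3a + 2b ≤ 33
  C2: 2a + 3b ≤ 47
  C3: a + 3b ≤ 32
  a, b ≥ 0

(0, 0), (11, 0), (5, 9), (0, 10.67)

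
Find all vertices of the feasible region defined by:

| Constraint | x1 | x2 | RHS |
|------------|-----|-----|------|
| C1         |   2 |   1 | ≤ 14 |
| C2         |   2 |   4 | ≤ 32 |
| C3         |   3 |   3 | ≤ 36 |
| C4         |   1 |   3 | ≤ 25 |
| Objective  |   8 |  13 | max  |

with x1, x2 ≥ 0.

(0, 0), (7, 0), (4, 6), (0, 8)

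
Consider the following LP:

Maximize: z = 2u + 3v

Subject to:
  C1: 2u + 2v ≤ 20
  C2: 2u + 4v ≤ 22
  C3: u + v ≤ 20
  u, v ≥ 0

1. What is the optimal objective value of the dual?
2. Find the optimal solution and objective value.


1. 21
2. u = 9, v = 1, z = 21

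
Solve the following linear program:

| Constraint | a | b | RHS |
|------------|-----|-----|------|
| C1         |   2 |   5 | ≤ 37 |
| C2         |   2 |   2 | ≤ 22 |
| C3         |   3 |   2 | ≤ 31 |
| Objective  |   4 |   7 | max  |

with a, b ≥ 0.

Evaluate the objective at each vertex of the feasible region:
  z(0, 0) = 0
  z(10.33, 0) = 41.33
  z(9, 2) = 50
  z(6, 5) = 59  ←
  z(0, 7.4) = 51.8
The maximum is at a = 6, b = 5.

a = 6, b = 5, z = 59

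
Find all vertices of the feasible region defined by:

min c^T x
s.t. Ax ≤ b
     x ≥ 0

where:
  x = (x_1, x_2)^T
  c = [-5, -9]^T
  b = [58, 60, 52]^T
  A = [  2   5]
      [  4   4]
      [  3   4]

(0, 0), (15, 0), (8, 7), (4, 10), (0, 11.6)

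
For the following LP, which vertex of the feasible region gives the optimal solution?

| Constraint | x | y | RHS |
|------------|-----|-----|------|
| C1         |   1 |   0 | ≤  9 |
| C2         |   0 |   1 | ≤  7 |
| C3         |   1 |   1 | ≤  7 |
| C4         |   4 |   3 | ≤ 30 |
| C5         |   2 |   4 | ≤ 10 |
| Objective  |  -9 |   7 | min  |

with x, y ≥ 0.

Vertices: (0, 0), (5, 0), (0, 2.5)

Evaluate the objective at each vertex of the feasible region:
  z(0, 0) = 0
  z(5, 0) = -45  ←
  z(0, 2.5) = 17.5
The minimum is at x = 5, y = 0.

(5, 0)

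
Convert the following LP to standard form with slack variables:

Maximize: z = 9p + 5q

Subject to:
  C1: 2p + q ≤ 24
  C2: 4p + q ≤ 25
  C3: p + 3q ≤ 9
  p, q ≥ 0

max z = 9p + 5q

s.t.
  2p + q + s1 = 24
  4p + q + s2 = 25
  p + 3q + s3 = 9
  p, q, s1, s2, s3 ≥ 0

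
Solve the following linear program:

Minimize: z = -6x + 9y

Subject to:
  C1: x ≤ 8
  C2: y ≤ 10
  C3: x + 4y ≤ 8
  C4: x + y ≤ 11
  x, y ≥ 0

Evaluate the objective at each vertex of the feasible region:
  z(0, 0) = 0
  z(8, 0) = -48  ←
  z(0, 2) = 18
The minimum is at x = 8, y = 0.

x = 8, y = 0, z = -48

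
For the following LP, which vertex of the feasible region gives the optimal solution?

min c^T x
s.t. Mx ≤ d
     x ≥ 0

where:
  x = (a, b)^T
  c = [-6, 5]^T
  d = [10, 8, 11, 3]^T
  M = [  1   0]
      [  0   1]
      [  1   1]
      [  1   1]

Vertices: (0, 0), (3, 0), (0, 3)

Evaluate the objective at each vertex of the feasible region:
  z(0, 0) = 0
  z(3, 0) = -18  ←
  z(0, 3) = 15
The minimum is at a = 3, b = 0.

(3, 0)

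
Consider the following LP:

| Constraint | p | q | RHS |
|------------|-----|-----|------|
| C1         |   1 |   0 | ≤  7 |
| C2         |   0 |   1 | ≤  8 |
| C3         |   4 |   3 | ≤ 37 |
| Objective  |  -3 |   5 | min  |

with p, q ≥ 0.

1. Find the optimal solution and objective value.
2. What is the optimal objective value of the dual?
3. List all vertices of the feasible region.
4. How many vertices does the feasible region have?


1. p = 7, q = 0, z = -21
2. -21
3. (0, 0), (7, 0), (7, 3), (3.25, 8), (0, 8)
4. 5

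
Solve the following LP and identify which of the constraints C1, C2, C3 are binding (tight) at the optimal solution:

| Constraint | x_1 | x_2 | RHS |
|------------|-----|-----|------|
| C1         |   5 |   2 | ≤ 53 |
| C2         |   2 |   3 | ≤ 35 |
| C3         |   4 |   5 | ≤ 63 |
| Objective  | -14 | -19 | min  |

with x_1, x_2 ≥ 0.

At x_1 = 7, x_2 = 7, compute slack b - a·x for each constraint:
  C1: 53 − 49 = 4  (slack)
  C2: 35 − 35 = 0  (binding)
  C3: 63 − 63 = 0  (binding)

Optimal: x_1 = 7, x_2 = 7
Binding: C2, C3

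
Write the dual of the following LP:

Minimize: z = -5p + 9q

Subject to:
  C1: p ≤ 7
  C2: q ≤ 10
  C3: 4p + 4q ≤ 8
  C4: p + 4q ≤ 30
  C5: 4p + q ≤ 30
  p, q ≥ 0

Primal min cᵀx s.t. Ax ≤ b, x ≥ 0  →  Dual max −bᵀy s.t. Aᵀy ≥ −c, y ≥ 0.

Maximize: z = -7y1 - 10y2 - 8y3 - 30y4 - 30y5

Subject to:
  y1 + 4y3 + y4 + 4y5 ≥ 5
  y2 + 4y3 + 4y4 + y5 ≥ -9
  y1, y2, y3, y4, y5 ≥ 0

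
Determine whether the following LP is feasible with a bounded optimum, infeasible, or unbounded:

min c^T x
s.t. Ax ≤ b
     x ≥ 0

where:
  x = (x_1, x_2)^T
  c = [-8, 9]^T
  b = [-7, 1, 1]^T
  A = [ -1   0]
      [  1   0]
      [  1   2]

Infeasible (no feasible solution exists)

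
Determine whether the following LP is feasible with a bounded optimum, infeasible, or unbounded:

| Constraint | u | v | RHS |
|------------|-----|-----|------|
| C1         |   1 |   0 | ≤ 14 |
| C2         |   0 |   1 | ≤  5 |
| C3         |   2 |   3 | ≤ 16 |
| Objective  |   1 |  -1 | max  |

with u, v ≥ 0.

Feasible with a bounded optimal solution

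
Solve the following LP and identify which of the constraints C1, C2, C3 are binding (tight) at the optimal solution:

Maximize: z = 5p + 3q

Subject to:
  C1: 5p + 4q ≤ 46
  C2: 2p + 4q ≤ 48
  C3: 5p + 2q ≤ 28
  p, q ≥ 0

At p = 2, q = 9, compute slack b - a·x for each constraint:
  C1: 46 − 46 = 0  (binding)
  C2: 48 − 40 = 8  (slack)
  C3: 28 − 28 = 0  (binding)

Optimal: p = 2, q = 9
Binding: C1, C3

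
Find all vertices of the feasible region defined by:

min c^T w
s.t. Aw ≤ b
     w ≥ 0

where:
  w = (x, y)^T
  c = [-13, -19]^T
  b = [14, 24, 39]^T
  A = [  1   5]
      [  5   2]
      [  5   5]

(0, 0), (4.8, 0), (4, 2), (0, 2.8)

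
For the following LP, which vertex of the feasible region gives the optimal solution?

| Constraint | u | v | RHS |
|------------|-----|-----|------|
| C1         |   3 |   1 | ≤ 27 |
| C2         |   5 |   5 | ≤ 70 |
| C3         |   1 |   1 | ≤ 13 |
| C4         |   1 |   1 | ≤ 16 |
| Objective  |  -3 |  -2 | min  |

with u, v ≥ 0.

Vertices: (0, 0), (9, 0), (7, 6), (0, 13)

Evaluate the objective at each vertex of the feasible region:
  z(0, 0) = 0
  z(9, 0) = -27
  z(7, 6) = -33  ←
  z(0, 13) = -26
The minimum is at u = 7, v = 6.

(7, 6)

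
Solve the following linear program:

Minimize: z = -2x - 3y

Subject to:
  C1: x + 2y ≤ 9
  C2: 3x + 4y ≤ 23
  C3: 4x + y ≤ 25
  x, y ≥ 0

Evaluate the objective at each vertex of the feasible region:
  z(0, 0) = 0
  z(6.25, 0) = -12.5
  z(5.923, 1.308) = -15.77
  z(5, 2) = -16  ←
  z(0, 4.5) = -13.5
The minimum is at x = 5, y = 2.

x = 5, y = 2, z = -16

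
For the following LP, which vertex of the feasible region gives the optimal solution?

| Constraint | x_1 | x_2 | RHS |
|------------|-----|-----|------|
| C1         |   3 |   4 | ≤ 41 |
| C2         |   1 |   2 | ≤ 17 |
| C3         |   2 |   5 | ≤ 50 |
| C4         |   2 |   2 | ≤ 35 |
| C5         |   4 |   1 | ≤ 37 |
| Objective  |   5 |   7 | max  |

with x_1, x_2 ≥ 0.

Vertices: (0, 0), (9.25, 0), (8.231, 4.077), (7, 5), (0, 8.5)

Evaluate the objective at each vertex of the feasible region:
  z(0, 0) = 0
  z(9.25, 0) = 46.25
  z(8.231, 4.077) = 69.69
  z(7, 5) = 70  ←
  z(0, 8.5) = 59.5
The maximum is at x_1 = 7, x_2 = 5.

(7, 5)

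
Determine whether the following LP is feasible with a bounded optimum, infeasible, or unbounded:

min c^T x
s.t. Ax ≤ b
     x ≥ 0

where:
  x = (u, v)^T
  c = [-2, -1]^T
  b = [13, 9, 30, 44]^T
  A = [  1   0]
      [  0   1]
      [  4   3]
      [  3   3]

Feasible with a bounded optimal solution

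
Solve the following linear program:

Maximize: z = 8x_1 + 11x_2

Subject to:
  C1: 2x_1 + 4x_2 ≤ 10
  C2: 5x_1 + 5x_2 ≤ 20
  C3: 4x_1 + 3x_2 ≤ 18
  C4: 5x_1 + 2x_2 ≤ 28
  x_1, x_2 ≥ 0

Evaluate the objective at each vertex of the feasible region:
  z(0, 0) = 0
  z(4, 0) = 32
  z(3, 1) = 35  ←
  z(0, 2.5) = 27.5
The maximum is at x_1 = 3, x_2 = 1.

x_1 = 3, x_2 = 1, z = 35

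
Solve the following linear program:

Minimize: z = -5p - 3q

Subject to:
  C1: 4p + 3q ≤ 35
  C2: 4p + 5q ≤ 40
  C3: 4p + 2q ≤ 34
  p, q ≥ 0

Evaluate the objective at each vertex of the feasible region:
  z(0, 0) = 0
  z(8.5, 0) = -42.5
  z(8, 1) = -43  ←
  z(6.875, 2.5) = -41.88
  z(0, 8) = -24
The minimum is at p = 8, q = 1.

p = 8, q = 1, z = -43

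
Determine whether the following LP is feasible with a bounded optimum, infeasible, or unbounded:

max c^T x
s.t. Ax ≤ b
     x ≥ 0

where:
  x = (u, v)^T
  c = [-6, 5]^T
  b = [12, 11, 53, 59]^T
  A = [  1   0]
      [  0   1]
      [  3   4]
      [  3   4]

Feasible with a bounded optimal solution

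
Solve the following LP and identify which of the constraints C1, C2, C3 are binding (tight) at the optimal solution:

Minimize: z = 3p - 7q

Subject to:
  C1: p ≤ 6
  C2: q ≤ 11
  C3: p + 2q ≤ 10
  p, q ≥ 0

At p = 0, q = 5, compute slack b - a·x for each constraint:
  C1: 6 − 0 = 6  (slack)
  C2: 11 − 5 = 6  (slack)
  C3: 10 − 10 = 0  (binding)

Optimal: p = 0, q = 5
Binding: C3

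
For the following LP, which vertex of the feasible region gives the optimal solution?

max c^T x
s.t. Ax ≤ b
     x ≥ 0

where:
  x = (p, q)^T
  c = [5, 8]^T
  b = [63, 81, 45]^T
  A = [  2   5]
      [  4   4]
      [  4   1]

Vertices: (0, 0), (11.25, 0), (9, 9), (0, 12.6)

Evaluate the objective at each vertex of the feasible region:
  z(0, 0) = 0
  z(11.25, 0) = 56.25
  z(9, 9) = 117  ←
  z(0, 12.6) = 100.8
The maximum is at p = 9, q = 9.

(9, 9)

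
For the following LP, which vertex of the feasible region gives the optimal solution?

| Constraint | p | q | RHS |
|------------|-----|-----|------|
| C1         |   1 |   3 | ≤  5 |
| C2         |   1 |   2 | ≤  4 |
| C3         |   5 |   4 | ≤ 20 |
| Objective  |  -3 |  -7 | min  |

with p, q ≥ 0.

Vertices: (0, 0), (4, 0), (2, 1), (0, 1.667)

Evaluate the objective at each vertex of the feasible region:
  z(0, 0) = 0
  z(4, 0) = -12
  z(2, 1) = -13  ←
  z(0, 1.667) = -11.67
The minimum is at p = 2, q = 1.

(2, 1)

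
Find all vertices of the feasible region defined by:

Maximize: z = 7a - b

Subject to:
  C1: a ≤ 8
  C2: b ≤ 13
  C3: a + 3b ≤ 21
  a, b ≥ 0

(0, 0), (8, 0), (8, 4.333), (0, 7)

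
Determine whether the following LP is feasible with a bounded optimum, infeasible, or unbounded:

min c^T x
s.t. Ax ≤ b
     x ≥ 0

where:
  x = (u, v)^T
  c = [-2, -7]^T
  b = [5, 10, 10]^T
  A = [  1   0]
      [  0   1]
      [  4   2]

Feasible with a bounded optimal solution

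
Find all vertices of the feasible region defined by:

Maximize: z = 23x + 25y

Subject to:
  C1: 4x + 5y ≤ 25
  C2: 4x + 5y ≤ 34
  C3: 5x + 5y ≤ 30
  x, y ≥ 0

(0, 0), (6, 0), (5, 1), (0, 5)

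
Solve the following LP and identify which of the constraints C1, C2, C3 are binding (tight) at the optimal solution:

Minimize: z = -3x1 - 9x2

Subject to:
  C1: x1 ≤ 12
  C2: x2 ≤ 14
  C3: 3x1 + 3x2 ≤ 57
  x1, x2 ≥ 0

At x1 = 5, x2 = 14, compute slack b - a·x for each constraint:
  C1: 12 − 5 = 7  (slack)
  C2: 14 − 14 = 0  (binding)
  C3: 57 − 57 = 0  (binding)

Optimal: x1 = 5, x2 = 14
Binding: C2, C3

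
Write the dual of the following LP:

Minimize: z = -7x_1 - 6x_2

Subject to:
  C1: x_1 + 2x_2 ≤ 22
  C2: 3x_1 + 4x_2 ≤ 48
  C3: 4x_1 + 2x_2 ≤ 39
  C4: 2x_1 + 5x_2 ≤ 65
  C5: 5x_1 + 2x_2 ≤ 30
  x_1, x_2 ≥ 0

Primal min cᵀx s.t. Ax ≤ b, x ≥ 0  →  Dual max −bᵀy s.t. Aᵀy ≥ −c, y ≥ 0.

Maximize: z = -22y1 - 48y2 - 39y3 - 65y4 - 30y5

Subject to:
  y1 + 3y2 + 4y3 + 2y4 + 5y5 ≥ 7
  2y1 + 4y2 + 2y3 + 5y4 + 2y5 ≥ 6
  y1, y2, y3, y4, y5 ≥ 0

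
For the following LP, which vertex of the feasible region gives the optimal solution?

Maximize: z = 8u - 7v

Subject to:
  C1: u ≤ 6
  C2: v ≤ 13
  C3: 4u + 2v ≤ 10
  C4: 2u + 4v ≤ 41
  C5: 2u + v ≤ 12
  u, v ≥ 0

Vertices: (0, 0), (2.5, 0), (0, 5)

Evaluate the objective at each vertex of the feasible region:
  z(0, 0) = 0
  z(2.5, 0) = 20  ←
  z(0, 5) = -35
The maximum is at u = 2.5, v = 0.

(2.5, 0)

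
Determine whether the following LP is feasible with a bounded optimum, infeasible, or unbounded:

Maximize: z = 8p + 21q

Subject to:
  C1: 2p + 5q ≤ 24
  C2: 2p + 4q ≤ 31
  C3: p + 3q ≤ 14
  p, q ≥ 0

Feasible with a bounded optimal solution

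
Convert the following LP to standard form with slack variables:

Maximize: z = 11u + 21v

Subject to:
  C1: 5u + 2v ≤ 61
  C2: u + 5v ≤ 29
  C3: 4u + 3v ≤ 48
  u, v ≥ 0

max z = 11u + 21v

s.t.
  5u + 2v + s1 = 61
  u + 5v + s2 = 29
  4u + 3v + s3 = 48
  u, v, s1, s2, s3 ≥ 0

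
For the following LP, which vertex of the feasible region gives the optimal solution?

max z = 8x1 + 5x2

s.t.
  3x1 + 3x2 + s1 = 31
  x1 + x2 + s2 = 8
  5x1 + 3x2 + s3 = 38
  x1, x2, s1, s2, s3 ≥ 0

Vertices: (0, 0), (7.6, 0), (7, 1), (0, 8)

Evaluate the objective at each vertex of the feasible region:
  z(0, 0) = 0
  z(7.6, 0) = 60.8
  z(7, 1) = 61  ←
  z(0, 8) = 40
The maximum is at x1 = 7, x2 = 1.

(7, 1)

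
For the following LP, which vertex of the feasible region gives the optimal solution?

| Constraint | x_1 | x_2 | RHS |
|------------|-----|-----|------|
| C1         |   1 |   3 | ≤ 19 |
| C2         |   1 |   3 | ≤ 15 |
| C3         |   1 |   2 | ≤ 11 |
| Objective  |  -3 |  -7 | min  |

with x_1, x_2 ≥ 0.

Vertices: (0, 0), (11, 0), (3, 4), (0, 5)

Evaluate the objective at each vertex of the feasible region:
  z(0, 0) = 0
  z(11, 0) = -33
  z(3, 4) = -37  ←
  z(0, 5) = -35
The minimum is at x_1 = 3, x_2 = 4.

(3, 4)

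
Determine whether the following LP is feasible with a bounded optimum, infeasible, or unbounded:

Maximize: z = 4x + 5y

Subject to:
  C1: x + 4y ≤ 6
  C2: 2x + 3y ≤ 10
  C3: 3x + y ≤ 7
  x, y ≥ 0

Feasible with a bounded optimal solution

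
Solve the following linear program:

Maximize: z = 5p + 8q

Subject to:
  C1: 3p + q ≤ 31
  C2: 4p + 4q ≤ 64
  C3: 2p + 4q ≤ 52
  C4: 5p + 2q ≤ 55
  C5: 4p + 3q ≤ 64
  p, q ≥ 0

Evaluate the objective at each vertex of the feasible region:
  z(0, 0) = 0
  z(10.33, 0) = 51.67
  z(7.5, 8.5) = 105.5
  z(6, 10) = 110  ←
  z(0, 13) = 104
The maximum is at p = 6, q = 10.

p = 6, q = 10, z = 110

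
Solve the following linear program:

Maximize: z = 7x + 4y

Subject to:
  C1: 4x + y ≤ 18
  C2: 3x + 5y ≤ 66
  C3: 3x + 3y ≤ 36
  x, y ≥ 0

Evaluate the objective at each vertex of the feasible region:
  z(0, 0) = 0
  z(4.5, 0) = 31.5
  z(2, 10) = 54  ←
  z(0, 12) = 48
The maximum is at x = 2, y = 10.

x = 2, y = 10, z = 54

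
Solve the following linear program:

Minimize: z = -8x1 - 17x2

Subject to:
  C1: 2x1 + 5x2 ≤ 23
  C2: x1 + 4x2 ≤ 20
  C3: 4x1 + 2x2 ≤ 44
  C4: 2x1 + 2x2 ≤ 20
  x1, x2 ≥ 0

Evaluate the objective at each vertex of the feasible region:
  z(0, 0) = 0
  z(10, 0) = -80
  z(9, 1) = -89  ←
  z(0, 4.6) = -78.2
The minimum is at x1 = 9, x2 = 1.

x1 = 9, x2 = 1, z = -89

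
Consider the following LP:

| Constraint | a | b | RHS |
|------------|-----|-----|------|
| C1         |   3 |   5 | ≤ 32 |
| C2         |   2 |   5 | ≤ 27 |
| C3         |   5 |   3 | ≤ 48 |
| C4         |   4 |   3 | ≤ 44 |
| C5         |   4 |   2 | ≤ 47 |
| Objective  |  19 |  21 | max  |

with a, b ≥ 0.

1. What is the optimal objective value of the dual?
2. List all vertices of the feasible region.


1. 192
2. (0, 0), (9.6, 0), (9, 1), (5, 3.4), (0, 5.4)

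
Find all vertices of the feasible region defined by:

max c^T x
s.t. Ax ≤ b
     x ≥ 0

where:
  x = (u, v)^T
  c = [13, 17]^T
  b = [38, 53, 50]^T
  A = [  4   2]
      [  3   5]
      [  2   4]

(0, 0), (9.5, 0), (6, 7), (0, 10.6)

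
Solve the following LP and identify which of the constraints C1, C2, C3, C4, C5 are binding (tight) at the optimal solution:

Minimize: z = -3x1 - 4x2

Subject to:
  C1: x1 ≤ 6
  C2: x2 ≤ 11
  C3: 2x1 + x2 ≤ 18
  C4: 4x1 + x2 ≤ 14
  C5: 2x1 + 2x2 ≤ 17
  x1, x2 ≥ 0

At x1 = 0, x2 = 8.5, compute slack b - a·x for each constraint:
  C1: 6 − 0 = 6  (slack)
  C2: 11 − 8.5 = 2.5  (slack)
  C3: 18 − 8.5 = 9.5  (slack)
  C4: 14 − 8.5 = 5.5  (slack)
  C5: 17 − 17 = 0  (binding)

Optimal: x1 = 0, x2 = 8.5
Binding: C5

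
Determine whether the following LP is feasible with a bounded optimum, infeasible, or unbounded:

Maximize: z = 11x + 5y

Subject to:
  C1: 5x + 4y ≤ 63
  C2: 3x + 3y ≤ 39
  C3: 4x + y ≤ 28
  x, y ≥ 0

Feasible with a bounded optimal solution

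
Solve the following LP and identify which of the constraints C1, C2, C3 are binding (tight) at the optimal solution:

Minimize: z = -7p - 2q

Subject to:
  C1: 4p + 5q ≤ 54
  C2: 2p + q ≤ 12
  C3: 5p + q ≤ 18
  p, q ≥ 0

At p = 2, q = 8, compute slack b - a·x for each constraint:
  C1: 54 − 48 = 6  (slack)
  C2: 12 − 12 = 0  (binding)
  C3: 18 − 18 = 0  (binding)

Optimal: p = 2, q = 8
Binding: C2, C3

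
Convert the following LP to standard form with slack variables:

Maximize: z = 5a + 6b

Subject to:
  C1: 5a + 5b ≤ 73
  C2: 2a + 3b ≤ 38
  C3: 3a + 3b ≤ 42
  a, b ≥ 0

max z = 5a + 6b

s.t.
  5a + 5b + s1 = 73
  2a + 3b + s2 = 38
  3a + 3b + s3 = 42
  a, b, s1, s2, s3 ≥ 0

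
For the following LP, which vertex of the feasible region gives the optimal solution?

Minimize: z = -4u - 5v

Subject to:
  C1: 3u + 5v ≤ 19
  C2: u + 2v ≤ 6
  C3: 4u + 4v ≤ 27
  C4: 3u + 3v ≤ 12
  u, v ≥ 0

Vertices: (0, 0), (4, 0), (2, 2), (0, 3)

Evaluate the objective at each vertex of the feasible region:
  z(0, 0) = 0
  z(4, 0) = -16
  z(2, 2) = -18  ←
  z(0, 3) = -15
The minimum is at u = 2, v = 2.

(2, 2)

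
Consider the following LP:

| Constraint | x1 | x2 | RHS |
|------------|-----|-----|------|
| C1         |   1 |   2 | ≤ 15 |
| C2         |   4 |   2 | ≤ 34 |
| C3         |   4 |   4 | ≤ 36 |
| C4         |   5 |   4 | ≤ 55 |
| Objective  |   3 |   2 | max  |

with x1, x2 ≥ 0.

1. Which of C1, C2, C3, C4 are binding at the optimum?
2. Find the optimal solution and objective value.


1. C2, C3
2. x1 = 8, x2 = 1, z = 26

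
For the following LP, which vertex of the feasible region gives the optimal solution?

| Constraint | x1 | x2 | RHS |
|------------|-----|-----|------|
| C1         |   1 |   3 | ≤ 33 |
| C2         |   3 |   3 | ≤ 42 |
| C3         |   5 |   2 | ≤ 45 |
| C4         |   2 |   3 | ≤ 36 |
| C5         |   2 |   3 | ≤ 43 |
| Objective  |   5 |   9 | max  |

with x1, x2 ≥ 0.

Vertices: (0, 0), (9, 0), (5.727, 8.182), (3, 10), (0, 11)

Evaluate the objective at each vertex of the feasible region:
  z(0, 0) = 0
  z(9, 0) = 45
  z(5.727, 8.182) = 102.3
  z(3, 10) = 105  ←
  z(0, 11) = 99
The maximum is at x1 = 3, x2 = 10.

(3, 10)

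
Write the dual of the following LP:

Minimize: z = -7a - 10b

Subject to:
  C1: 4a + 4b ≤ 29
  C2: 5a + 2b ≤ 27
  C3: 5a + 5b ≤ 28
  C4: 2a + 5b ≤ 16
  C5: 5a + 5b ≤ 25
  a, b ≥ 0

Primal min cᵀx s.t. Ax ≤ b, x ≥ 0  →  Dual max −bᵀy s.t. Aᵀy ≥ −c, y ≥ 0.

Maximize: z = -29y1 - 27y2 - 28y3 - 16y4 - 25y5

Subject to:
  4y1 + 5y2 + 5y3 + 2y4 + 5y5 ≥ 7
  4y1 + 2y2 + 5y3 + 5y4 + 5y5 ≥ 10
  y1, y2, y3, y4, y5 ≥ 0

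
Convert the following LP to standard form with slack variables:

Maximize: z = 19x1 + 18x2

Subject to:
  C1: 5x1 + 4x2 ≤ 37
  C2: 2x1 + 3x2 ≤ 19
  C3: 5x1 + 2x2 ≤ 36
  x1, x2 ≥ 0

max z = 19x1 + 18x2

s.t.
  5x1 + 4x2 + s1 = 37
  2x1 + 3x2 + s2 = 19
  5x1 + 2x2 + s3 = 36
  x1, x2, s1, s2, s3 ≥ 0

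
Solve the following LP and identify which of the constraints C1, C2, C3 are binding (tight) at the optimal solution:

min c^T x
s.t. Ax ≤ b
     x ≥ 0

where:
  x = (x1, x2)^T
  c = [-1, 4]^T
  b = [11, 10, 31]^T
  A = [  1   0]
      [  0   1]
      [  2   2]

At x1 = 11, x2 = 0, compute slack b - a·x for each constraint:
  C1: 11 − 11 = 0  (binding)
  C2: 10 − 0 = 10  (slack)
  C3: 31 − 22 = 9  (slack)

Optimal: x1 = 11, x2 = 0
Binding: C1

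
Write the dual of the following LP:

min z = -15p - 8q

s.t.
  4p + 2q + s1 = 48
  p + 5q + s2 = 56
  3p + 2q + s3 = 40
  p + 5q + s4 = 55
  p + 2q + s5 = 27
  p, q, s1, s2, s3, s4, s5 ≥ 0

Primal min cᵀx s.t. Ax ≤ b, x ≥ 0  →  Dual max −bᵀy s.t. Aᵀy ≥ −c, y ≥ 0.

Maximize: z = -48y1 - 56y2 - 40y3 - 55y4 - 27y5

Subject to:
  4y1 + y2 + 3y3 + y4 + y5 ≥ 15
  2y1 + 5y2 + 2y3 + 5y4 + 2y5 ≥ 8
  y1, y2, y3, y4, y5 ≥ 0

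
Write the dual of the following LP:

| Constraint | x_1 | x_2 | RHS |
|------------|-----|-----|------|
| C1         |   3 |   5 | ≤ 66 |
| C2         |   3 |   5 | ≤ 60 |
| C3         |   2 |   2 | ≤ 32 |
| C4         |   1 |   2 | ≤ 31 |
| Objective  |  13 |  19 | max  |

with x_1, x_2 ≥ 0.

Primal max cᵀx s.t. Ax ≤ b, x ≥ 0  →  Dual min bᵀy s.t. Aᵀy ≥ c, y ≥ 0.

Minimize: z = 66y1 + 60y2 + 32y3 + 31y4

Subject to:
  3y1 + 3y2 + 2y3 + y4 ≥ 13
  5y1 + 5y2 + 2y3 + 2y4 ≥ 19
  y1, y2, y3, y4 ≥ 0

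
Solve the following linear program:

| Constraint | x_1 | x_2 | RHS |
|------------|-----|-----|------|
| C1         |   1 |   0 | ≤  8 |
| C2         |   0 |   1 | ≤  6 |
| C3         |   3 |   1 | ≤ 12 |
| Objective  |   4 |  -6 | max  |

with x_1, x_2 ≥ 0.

Evaluate the objective at each vertex of the feasible region:
  z(0, 0) = 0
  z(4, 0) = 16  ←
  z(2, 6) = -28
  z(0, 6) = -36
The maximum is at x_1 = 4, x_2 = 0.

x_1 = 4, x_2 = 0, z = 16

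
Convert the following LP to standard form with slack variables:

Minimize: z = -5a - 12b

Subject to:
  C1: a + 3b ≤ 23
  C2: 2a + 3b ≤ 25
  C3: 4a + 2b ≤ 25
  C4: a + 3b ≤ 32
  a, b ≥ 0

min z = -5a - 12b

s.t.
  a + 3b + s1 = 23
  2a + 3b + s2 = 25
  4a + 2b + s3 = 25
  a + 3b + s4 = 32
  a, b, s1, s2, s3, s4 ≥ 0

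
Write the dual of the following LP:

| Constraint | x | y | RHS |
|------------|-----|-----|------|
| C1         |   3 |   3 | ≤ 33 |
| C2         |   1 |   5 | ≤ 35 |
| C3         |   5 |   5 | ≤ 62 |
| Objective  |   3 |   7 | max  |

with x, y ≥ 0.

Primal max cᵀx s.t. Ax ≤ b, x ≥ 0  →  Dual min bᵀy s.t. Aᵀy ≥ c, y ≥ 0.

Minimize: z = 33y1 + 35y2 + 62y3

Subject to:
  3y1 + y2 + 5y3 ≥ 3
  3y1 + 5y2 + 5y3 ≥ 7
  y1, y2, y3 ≥ 0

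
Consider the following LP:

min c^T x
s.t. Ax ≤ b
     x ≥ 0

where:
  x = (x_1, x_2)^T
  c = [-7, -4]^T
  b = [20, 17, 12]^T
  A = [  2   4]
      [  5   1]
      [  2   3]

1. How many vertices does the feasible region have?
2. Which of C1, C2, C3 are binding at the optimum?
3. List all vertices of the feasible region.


1. 4
2. C2, C3
3. (0, 0), (3.4, 0), (3, 2), (0, 4)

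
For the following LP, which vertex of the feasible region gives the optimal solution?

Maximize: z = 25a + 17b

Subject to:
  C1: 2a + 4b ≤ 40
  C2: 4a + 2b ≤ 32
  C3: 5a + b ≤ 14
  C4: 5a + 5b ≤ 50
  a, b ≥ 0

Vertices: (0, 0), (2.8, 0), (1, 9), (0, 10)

Evaluate the objective at each vertex of the feasible region:
  z(0, 0) = 0
  z(2.8, 0) = 70
  z(1, 9) = 178  ←
  z(0, 10) = 170
The maximum is at a = 1, b = 9.

(1, 9)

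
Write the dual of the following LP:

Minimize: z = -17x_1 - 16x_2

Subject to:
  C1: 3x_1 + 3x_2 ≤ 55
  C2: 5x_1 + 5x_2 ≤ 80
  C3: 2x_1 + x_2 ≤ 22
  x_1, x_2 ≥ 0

Primal min cᵀx s.t. Ax ≤ b, x ≥ 0  →  Dual max −bᵀy s.t. Aᵀy ≥ −c, y ≥ 0.

Maximize: z = -55y1 - 80y2 - 22y3

Subject to:
  3y1 + 5y2 + 2y3 ≥ 17
  3y1 + 5y2 + y3 ≥ 16
  y1, y2, y3 ≥ 0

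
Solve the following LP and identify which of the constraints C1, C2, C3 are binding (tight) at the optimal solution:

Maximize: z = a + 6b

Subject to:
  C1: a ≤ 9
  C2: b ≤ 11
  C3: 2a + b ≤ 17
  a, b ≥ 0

At a = 3, b = 11, compute slack b - a·x for each constraint:
  C1: 9 − 3 = 6  (slack)
  C2: 11 − 11 = 0  (binding)
  C3: 17 − 17 = 0  (binding)

Optimal: a = 3, b = 11
Binding: C2, C3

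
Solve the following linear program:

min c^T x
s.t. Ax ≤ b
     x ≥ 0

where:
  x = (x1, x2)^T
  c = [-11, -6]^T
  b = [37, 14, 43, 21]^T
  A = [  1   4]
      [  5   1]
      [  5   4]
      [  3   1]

Evaluate the objective at each vertex of the feasible region:
  z(0, 0) = 0
  z(2.8, 0) = -30.8
  z(1, 9) = -65  ←
  z(0, 9.25) = -55.5
The minimum is at x1 = 1, x2 = 9.

x1 = 1, x2 = 9, z = -65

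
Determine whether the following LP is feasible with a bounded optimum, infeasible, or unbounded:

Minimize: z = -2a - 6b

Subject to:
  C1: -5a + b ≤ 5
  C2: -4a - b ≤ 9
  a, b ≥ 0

Unbounded (objective can decrease without bound)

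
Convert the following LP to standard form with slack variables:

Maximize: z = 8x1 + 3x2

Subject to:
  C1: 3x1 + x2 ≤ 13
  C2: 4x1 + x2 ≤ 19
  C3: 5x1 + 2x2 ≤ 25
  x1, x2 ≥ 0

max z = 8x1 + 3x2

s.t.
  3x1 + x2 + s1 = 13
  4x1 + x2 + s2 = 19
  5x1 + 2x2 + s3 = 25
  x1, x2, s1, s2, s3 ≥ 0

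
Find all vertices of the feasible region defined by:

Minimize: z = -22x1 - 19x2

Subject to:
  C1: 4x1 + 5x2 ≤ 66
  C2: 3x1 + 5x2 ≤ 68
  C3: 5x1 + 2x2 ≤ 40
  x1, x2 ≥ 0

(0, 0), (8, 0), (4, 10), (0, 13.2)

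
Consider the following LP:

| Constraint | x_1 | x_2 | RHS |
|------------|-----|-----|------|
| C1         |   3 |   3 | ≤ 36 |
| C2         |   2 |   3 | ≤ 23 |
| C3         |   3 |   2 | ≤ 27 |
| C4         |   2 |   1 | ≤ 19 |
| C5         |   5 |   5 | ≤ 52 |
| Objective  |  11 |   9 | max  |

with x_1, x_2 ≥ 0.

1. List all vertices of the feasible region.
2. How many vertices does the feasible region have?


1. (0, 0), (9, 0), (7, 3), (0, 7.667)
2. 4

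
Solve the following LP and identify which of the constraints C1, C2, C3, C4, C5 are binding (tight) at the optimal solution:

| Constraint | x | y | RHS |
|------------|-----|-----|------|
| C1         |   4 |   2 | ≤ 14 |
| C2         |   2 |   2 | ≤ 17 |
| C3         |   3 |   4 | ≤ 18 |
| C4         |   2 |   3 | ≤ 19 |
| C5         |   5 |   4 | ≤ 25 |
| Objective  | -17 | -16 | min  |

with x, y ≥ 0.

At x = 2, y = 3, compute slack b - a·x for each constraint:
  C1: 14 − 14 = 0  (binding)
  C2: 17 − 10 = 7  (slack)
  C3: 18 − 18 = 0  (binding)
  C4: 19 − 13 = 6  (slack)
  C5: 25 − 22 = 3  (slack)

Optimal: x = 2, y = 3
Binding: C1, C3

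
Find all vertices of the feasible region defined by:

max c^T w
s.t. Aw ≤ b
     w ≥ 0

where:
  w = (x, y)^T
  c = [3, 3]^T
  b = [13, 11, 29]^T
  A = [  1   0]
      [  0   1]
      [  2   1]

(0, 0), (13, 0), (13, 3), (9, 11), (0, 11)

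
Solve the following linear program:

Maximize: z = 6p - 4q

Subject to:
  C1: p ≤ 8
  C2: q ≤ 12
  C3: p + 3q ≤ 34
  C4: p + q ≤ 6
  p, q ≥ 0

Evaluate the objective at each vertex of the feasible region:
  z(0, 0) = 0
  z(6, 0) = 36  ←
  z(0, 6) = -24
The maximum is at p = 6, q = 0.

p = 6, q = 0, z = 36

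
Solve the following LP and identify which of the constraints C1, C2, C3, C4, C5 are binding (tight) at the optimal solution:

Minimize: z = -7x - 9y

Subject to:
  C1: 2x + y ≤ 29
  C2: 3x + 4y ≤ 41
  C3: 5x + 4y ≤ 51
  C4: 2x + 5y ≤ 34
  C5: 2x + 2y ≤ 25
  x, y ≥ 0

At x = 7, y = 4, compute slack b - a·x for each constraint:
  C1: 29 − 18 = 11  (slack)
  C2: 41 − 37 = 4  (slack)
  C3: 51 − 51 = 0  (binding)
  C4: 34 − 34 = 0  (binding)
  C5: 25 − 22 = 3  (slack)

Optimal: x = 7, y = 4
Binding: C3, C4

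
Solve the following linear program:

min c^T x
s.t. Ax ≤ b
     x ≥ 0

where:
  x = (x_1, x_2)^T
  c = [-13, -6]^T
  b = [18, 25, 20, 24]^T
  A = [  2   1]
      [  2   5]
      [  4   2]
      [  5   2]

Evaluate the objective at each vertex of the feasible region:
  z(0, 0) = 0
  z(4.8, 0) = -62.4
  z(4, 2) = -64  ←
  z(3.125, 3.75) = -63.12
  z(0, 5) = -30
The minimum is at x_1 = 4, x_2 = 2.

x_1 = 4, x_2 = 2, z = -64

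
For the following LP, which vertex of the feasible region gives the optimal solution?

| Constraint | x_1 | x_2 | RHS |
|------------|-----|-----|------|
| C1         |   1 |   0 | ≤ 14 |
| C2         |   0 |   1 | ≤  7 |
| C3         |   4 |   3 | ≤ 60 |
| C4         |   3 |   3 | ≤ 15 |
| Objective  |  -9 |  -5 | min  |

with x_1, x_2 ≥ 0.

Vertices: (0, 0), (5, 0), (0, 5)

Evaluate the objective at each vertex of the feasible region:
  z(0, 0) = 0
  z(5, 0) = -45  ←
  z(0, 5) = -25
The minimum is at x_1 = 5, x_2 = 0.

(5, 0)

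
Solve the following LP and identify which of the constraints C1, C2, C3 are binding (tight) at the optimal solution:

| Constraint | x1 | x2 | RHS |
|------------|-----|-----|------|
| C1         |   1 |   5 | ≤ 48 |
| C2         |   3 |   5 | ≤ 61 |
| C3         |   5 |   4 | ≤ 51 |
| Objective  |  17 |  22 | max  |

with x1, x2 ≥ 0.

At x1 = 3, x2 = 9, compute slack b - a·x for each constraint:
  C1: 48 − 48 = 0  (binding)
  C2: 61 − 54 = 7  (slack)
  C3: 51 − 51 = 0  (binding)

Optimal: x1 = 3, x2 = 9
Binding: C1, C3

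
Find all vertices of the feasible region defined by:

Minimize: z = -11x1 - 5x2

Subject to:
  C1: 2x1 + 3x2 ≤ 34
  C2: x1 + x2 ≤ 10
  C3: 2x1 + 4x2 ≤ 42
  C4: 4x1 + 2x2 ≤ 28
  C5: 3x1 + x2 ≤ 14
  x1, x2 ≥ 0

(0, 0), (4.667, 0), (2, 8), (0, 10)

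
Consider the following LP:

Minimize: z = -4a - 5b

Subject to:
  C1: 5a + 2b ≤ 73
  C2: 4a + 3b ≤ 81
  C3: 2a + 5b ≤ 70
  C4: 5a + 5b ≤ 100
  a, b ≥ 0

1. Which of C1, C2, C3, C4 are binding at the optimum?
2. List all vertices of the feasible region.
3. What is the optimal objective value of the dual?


1. C3, C4
2. (0, 0), (14.6, 0), (11, 9), (10, 10), (0, 14)
3. -90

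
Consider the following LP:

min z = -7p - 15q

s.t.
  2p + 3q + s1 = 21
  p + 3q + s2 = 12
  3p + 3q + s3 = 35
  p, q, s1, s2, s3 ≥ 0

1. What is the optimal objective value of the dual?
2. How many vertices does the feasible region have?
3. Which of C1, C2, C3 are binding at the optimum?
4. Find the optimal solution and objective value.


1. -78
2. 4
3. C1, C2
4. p = 9, q = 1, z = -78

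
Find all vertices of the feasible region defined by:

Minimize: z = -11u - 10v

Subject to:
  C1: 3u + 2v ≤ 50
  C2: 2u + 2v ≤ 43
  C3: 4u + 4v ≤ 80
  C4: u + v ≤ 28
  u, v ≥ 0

(0, 0), (16.67, 0), (10, 10), (0, 20)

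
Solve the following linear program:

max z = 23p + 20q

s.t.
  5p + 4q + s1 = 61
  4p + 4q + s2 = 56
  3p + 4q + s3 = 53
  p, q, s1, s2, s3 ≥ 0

Evaluate the objective at each vertex of the feasible region:
  z(0, 0) = 0
  z(12.2, 0) = 280.6
  z(5, 9) = 295  ←
  z(3, 11) = 289
  z(0, 13.25) = 265
The maximum is at p = 5, q = 9.

p = 5, q = 9, z = 295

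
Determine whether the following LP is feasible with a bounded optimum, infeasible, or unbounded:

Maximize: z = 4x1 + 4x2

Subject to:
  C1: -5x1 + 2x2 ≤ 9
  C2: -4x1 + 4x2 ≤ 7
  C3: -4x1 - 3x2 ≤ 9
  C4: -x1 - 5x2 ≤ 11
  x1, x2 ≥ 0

Unbounded (objective can increase without bound)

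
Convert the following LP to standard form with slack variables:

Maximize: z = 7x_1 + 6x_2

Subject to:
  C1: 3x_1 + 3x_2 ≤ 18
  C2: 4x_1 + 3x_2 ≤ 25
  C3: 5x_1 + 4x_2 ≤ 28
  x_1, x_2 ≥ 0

max z = 7x_1 + 6x_2

s.t.
  3x_1 + 3x_2 + s1 = 18
  4x_1 + 3x_2 + s2 = 25
  5x_1 + 4x_2 + s3 = 28
  x_1, x_2, s1, s2, s3 ≥ 0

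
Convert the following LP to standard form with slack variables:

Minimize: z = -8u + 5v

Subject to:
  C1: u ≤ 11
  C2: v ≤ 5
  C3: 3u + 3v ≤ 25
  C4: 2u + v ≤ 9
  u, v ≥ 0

min z = -8u + 5v

s.t.
  u + s1 = 11
  v + s2 = 5
  3u + 3v + s3 = 25
  2u + v + s4 = 9
  u, v, s1, s2, s3, s4 ≥ 0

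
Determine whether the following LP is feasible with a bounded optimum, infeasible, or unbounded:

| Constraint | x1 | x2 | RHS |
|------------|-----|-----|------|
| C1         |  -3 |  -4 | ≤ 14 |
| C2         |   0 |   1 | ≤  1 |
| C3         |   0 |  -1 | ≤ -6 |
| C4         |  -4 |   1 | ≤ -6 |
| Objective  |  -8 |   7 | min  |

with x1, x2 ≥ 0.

Infeasible (no feasible solution exists)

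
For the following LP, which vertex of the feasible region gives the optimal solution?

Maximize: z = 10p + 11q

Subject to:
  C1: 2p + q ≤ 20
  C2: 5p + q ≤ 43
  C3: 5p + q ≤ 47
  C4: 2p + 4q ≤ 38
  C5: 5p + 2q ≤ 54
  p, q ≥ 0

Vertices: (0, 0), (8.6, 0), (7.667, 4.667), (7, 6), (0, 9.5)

Evaluate the objective at each vertex of the feasible region:
  z(0, 0) = 0
  z(8.6, 0) = 86
  z(7.667, 4.667) = 128
  z(7, 6) = 136  ←
  z(0, 9.5) = 104.5
The maximum is at p = 7, q = 6.

(7, 6)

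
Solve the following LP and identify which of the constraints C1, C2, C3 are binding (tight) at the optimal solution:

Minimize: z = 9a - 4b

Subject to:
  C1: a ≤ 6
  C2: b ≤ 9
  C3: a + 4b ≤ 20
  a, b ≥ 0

At a = 0, b = 5, compute slack b - a·x for each constraint:
  C1: 6 − 0 = 6  (slack)
  C2: 9 − 5 = 4  (slack)
  C3: 20 − 20 = 0  (binding)

Optimal: a = 0, b = 5
Binding: C3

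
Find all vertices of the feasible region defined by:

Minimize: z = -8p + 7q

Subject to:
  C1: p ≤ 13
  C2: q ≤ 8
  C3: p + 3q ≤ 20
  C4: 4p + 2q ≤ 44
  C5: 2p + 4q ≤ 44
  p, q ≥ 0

(0, 0), (11, 0), (9.2, 3.6), (0, 6.667)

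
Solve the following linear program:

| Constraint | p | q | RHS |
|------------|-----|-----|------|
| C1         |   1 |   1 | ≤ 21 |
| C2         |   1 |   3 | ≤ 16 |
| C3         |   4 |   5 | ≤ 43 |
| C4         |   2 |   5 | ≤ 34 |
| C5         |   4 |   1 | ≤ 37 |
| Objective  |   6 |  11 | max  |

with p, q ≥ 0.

Evaluate the objective at each vertex of the feasible region:
  z(0, 0) = 0
  z(9.25, 0) = 55.5
  z(8.875, 1.5) = 69.75
  z(7, 3) = 75  ←
  z(0, 5.333) = 58.67
The maximum is at p = 7, q = 3.

p = 7, q = 3, z = 75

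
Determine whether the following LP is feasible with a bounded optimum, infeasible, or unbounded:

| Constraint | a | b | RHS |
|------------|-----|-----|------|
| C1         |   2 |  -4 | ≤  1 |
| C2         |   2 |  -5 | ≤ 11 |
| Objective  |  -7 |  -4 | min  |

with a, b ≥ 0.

Unbounded (objective can decrease without bound)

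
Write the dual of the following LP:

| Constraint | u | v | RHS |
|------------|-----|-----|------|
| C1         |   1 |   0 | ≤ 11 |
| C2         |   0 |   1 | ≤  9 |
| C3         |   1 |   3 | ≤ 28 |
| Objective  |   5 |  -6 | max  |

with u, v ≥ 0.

Primal max cᵀx s.t. Ax ≤ b, x ≥ 0  →  Dual min bᵀy s.t. Aᵀy ≥ c, y ≥ 0.

Minimize: z = 11y1 + 9y2 + 28y3

Subject to:
  y1 + y3 ≥ 5
  y2 + 3y3 ≥ -6
  y1, y2, y3 ≥ 0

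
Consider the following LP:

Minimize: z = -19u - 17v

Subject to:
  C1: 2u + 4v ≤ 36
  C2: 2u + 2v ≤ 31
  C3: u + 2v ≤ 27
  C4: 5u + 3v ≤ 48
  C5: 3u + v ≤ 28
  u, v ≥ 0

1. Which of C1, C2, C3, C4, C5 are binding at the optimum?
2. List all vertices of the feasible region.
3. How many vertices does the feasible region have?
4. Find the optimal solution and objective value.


1. C1, C4
2. (0, 0), (9.333, 0), (9, 1), (6, 6), (0, 9)
3. 5
4. u = 6, v = 6, z = -216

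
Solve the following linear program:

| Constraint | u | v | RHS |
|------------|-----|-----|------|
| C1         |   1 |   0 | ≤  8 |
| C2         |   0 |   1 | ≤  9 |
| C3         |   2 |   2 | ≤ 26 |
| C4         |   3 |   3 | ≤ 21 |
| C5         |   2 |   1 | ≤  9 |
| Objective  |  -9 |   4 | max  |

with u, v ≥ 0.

Evaluate the objective at each vertex of the feasible region:
  z(0, 0) = 0
  z(4.5, 0) = -40.5
  z(2, 5) = 2
  z(0, 7) = 28  ←
The maximum is at u = 0, v = 7.

u = 0, v = 7, z = 28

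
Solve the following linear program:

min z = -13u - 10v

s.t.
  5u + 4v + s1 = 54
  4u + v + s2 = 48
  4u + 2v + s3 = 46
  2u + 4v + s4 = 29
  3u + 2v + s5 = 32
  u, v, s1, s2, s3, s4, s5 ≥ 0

Evaluate the objective at each vertex of the feasible region:
  z(0, 0) = 0
  z(10.67, 0) = -138.7
  z(10, 1) = -140  ←
  z(8.333, 3.083) = -139.2
  z(0, 7.25) = -72.5
The minimum is at u = 10, v = 1.

u = 10, v = 1, z = -140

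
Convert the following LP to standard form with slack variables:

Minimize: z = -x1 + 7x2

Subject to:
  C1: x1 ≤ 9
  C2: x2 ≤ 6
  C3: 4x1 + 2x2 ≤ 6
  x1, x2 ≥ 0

min z = -x1 + 7x2

s.t.
  x1 + s1 = 9
  x2 + s2 = 6
  4x1 + 2x2 + s3 = 6
  x1, x2, s1, s2, s3 ≥ 0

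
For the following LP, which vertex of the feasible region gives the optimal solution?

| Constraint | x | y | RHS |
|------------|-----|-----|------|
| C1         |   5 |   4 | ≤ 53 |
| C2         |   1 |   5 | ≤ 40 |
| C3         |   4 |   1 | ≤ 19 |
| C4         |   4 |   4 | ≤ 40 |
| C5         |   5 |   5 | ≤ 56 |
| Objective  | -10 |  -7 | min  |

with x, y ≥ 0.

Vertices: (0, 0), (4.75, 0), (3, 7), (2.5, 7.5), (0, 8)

Evaluate the objective at each vertex of the feasible region:
  z(0, 0) = 0
  z(4.75, 0) = -47.5
  z(3, 7) = -79  ←
  z(2.5, 7.5) = -77.5
  z(0, 8) = -56
The minimum is at x = 3, y = 7.

(3, 7)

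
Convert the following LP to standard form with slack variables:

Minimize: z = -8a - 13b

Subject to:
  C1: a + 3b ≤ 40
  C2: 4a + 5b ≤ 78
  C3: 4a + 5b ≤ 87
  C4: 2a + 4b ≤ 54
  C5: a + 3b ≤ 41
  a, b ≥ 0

min z = -8a - 13b

s.t.
  a + 3b + s1 = 40
  4a + 5b + s2 = 78
  4a + 5b + s3 = 87
  2a + 4b + s4 = 54
  a + 3b + s5 = 41
  a, b, s1, s2, s3, s4, s5 ≥ 0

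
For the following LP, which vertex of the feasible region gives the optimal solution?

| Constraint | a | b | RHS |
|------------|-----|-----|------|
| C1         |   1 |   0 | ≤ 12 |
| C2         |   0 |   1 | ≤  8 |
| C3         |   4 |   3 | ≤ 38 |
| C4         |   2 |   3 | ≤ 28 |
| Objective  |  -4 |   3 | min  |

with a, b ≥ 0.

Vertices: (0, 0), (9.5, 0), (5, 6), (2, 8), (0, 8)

Evaluate the objective at each vertex of the feasible region:
  z(0, 0) = 0
  z(9.5, 0) = -38  ←
  z(5, 6) = -2
  z(2, 8) = 16
  z(0, 8) = 24
The minimum is at a = 9.5, b = 0.

(9.5, 0)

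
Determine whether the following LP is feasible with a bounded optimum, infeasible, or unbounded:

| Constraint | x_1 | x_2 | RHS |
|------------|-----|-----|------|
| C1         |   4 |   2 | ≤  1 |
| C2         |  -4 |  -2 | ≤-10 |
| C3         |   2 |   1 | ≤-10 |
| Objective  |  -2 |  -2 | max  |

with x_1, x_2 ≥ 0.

Infeasible (no feasible solution exists)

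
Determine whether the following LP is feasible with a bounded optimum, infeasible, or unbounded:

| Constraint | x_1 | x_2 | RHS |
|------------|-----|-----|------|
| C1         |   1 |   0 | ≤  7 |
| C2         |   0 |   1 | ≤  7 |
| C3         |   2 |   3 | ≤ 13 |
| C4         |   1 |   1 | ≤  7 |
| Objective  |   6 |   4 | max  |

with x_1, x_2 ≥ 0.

Feasible with a bounded optimal solution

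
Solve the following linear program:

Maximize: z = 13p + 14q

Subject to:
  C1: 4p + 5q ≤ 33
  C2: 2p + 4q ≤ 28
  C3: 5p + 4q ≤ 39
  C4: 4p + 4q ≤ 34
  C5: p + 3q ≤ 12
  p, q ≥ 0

Evaluate the objective at each vertex of the feasible region:
  z(0, 0) = 0
  z(7.8, 0) = 101.4
  z(7, 1) = 105  ←
  z(5.571, 2.143) = 102.4
  z(0, 4) = 56
The maximum is at p = 7, q = 1.

p = 7, q = 1, z = 105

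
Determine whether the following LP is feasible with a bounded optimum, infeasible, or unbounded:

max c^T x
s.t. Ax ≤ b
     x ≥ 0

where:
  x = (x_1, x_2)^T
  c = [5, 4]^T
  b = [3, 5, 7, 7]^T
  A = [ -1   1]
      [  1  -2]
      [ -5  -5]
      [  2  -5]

Unbounded (objective can increase without bound)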